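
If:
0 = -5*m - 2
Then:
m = -2/5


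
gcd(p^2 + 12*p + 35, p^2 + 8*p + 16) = 1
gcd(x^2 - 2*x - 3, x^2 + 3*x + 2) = x + 1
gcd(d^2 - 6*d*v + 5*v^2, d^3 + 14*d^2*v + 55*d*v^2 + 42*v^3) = 1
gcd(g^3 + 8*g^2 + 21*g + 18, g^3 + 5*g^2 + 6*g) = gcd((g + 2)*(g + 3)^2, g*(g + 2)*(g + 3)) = g^2 + 5*g + 6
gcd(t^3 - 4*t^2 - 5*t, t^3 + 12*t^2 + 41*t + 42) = 1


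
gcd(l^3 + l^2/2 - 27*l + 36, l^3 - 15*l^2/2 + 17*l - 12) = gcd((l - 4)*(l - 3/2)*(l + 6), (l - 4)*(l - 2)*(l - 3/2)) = l^2 - 11*l/2 + 6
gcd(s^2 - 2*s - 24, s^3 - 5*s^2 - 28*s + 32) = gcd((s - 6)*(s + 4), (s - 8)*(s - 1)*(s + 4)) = s + 4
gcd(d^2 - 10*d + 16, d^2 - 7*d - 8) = d - 8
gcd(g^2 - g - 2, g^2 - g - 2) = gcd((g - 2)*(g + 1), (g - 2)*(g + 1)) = g^2 - g - 2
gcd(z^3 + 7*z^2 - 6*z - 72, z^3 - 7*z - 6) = z - 3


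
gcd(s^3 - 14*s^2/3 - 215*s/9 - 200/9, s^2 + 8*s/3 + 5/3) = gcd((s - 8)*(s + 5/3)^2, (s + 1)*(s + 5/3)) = s + 5/3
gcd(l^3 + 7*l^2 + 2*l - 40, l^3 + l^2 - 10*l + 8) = l^2 + 2*l - 8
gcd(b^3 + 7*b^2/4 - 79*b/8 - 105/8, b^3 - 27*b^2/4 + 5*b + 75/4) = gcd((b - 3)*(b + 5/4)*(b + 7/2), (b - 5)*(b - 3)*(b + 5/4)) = b^2 - 7*b/4 - 15/4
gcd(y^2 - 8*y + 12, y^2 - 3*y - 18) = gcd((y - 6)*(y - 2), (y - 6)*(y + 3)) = y - 6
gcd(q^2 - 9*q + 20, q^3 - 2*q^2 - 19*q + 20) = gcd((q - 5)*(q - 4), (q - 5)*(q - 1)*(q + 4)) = q - 5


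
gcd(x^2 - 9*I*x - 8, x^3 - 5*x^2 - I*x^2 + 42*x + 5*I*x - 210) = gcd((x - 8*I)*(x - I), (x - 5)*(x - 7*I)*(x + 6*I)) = 1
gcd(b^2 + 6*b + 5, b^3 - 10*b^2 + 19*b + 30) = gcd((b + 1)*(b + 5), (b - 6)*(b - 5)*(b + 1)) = b + 1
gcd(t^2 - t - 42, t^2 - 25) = 1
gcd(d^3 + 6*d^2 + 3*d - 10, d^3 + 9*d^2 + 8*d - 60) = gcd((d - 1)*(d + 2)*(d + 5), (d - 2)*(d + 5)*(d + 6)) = d + 5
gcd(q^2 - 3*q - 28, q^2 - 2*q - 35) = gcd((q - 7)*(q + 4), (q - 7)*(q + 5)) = q - 7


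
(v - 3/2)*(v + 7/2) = v^2 + 2*v - 21/4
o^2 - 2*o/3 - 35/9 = (o - 7/3)*(o + 5/3)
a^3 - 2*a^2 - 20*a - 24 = (a - 6)*(a + 2)^2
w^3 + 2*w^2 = w^2*(w + 2)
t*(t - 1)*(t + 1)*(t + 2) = t^4 + 2*t^3 - t^2 - 2*t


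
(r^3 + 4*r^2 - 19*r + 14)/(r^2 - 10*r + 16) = (r^2 + 6*r - 7)/(r - 8)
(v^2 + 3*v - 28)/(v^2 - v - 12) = (v + 7)/(v + 3)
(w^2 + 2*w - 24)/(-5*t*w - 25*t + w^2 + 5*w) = (-w^2 - 2*w + 24)/(5*t*w + 25*t - w^2 - 5*w)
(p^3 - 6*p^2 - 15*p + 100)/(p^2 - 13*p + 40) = (p^2 - p - 20)/(p - 8)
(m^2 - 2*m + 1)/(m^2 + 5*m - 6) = (m - 1)/(m + 6)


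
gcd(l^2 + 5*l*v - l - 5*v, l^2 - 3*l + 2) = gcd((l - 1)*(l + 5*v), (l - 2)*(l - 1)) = l - 1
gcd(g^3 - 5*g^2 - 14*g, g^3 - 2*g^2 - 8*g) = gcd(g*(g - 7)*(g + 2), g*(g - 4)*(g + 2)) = g^2 + 2*g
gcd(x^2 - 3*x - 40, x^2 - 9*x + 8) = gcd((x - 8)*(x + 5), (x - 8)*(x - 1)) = x - 8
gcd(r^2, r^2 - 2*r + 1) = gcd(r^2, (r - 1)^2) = 1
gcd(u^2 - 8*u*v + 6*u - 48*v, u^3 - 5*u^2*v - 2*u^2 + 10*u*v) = 1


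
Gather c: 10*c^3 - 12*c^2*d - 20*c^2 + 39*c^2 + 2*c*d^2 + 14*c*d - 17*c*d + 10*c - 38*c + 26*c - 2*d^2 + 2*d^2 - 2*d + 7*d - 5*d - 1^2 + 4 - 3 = 10*c^3 + c^2*(19 - 12*d) + c*(2*d^2 - 3*d - 2)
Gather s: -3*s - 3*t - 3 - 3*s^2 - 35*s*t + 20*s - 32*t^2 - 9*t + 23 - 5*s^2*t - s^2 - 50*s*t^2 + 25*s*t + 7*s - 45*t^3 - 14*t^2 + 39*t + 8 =s^2*(-5*t - 4) + s*(-50*t^2 - 10*t + 24) - 45*t^3 - 46*t^2 + 27*t + 28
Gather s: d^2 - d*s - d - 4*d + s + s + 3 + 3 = d^2 - 5*d + s*(2 - d) + 6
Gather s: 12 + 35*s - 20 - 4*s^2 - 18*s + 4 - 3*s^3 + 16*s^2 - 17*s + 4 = -3*s^3 + 12*s^2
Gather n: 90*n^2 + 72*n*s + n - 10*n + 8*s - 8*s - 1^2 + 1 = 90*n^2 + n*(72*s - 9)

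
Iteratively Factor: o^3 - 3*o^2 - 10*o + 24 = (o + 3)*(o^2 - 6*o + 8) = (o - 4)*(o + 3)*(o - 2)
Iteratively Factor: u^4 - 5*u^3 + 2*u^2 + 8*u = (u - 2)*(u^3 - 3*u^2 - 4*u) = (u - 4)*(u - 2)*(u^2 + u) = (u - 4)*(u - 2)*(u + 1)*(u)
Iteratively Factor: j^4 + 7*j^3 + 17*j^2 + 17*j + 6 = (j + 1)*(j^3 + 6*j^2 + 11*j + 6) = (j + 1)^2*(j^2 + 5*j + 6) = (j + 1)^2*(j + 3)*(j + 2)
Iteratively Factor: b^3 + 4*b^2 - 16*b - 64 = (b - 4)*(b^2 + 8*b + 16) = (b - 4)*(b + 4)*(b + 4)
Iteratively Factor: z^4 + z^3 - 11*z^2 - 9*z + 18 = (z - 1)*(z^3 + 2*z^2 - 9*z - 18) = (z - 1)*(z + 2)*(z^2 - 9) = (z - 1)*(z + 2)*(z + 3)*(z - 3)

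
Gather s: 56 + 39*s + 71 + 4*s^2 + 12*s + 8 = 4*s^2 + 51*s + 135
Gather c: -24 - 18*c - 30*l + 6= -18*c - 30*l - 18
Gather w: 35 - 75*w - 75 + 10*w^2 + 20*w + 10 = 10*w^2 - 55*w - 30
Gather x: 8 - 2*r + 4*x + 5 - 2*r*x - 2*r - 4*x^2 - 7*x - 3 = -4*r - 4*x^2 + x*(-2*r - 3) + 10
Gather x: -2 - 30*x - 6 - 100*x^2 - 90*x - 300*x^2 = -400*x^2 - 120*x - 8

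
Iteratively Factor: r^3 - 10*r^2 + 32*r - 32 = (r - 4)*(r^2 - 6*r + 8) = (r - 4)*(r - 2)*(r - 4)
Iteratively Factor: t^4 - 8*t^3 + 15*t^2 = (t - 3)*(t^3 - 5*t^2) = t*(t - 3)*(t^2 - 5*t) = t*(t - 5)*(t - 3)*(t)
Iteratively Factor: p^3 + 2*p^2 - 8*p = (p)*(p^2 + 2*p - 8) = p*(p + 4)*(p - 2)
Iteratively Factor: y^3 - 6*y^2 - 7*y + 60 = (y - 4)*(y^2 - 2*y - 15) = (y - 5)*(y - 4)*(y + 3)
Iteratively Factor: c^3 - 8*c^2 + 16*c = (c - 4)*(c^2 - 4*c) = (c - 4)^2*(c)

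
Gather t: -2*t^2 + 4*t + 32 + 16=-2*t^2 + 4*t + 48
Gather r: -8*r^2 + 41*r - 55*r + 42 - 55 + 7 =-8*r^2 - 14*r - 6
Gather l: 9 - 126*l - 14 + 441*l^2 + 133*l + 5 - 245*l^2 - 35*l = 196*l^2 - 28*l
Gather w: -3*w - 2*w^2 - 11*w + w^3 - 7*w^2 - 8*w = w^3 - 9*w^2 - 22*w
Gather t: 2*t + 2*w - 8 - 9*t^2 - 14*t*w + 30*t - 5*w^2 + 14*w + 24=-9*t^2 + t*(32 - 14*w) - 5*w^2 + 16*w + 16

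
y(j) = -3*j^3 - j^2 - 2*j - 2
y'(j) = -9*j^2 - 2*j - 2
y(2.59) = -66.01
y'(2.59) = -67.55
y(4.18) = -246.94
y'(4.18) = -167.61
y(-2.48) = 42.57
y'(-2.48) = -52.39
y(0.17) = -2.38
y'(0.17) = -2.60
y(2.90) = -89.38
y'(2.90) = -83.49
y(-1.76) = 14.78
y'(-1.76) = -26.36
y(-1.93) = 19.70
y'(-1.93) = -31.66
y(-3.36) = 107.23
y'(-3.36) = -96.89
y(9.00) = -2288.00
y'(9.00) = -749.00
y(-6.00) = 622.00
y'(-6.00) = -314.00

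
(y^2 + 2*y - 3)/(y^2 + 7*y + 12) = (y - 1)/(y + 4)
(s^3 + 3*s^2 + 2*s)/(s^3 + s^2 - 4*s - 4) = s/(s - 2)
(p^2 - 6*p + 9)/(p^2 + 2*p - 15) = (p - 3)/(p + 5)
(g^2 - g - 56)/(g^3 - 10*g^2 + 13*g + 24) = (g + 7)/(g^2 - 2*g - 3)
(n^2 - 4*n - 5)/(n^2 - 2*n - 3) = (n - 5)/(n - 3)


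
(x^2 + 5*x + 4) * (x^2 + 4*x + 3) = x^4 + 9*x^3 + 27*x^2 + 31*x + 12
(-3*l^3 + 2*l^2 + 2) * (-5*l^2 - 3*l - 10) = 15*l^5 - l^4 + 24*l^3 - 30*l^2 - 6*l - 20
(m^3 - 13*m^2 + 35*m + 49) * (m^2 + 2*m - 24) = m^5 - 11*m^4 - 15*m^3 + 431*m^2 - 742*m - 1176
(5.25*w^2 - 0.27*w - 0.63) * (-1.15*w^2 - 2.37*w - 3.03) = -6.0375*w^4 - 12.132*w^3 - 14.5431*w^2 + 2.3112*w + 1.9089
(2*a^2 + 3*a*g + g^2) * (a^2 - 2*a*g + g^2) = 2*a^4 - a^3*g - 3*a^2*g^2 + a*g^3 + g^4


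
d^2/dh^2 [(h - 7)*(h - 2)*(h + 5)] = 6*h - 8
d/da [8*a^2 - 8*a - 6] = 16*a - 8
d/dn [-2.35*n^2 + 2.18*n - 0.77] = 2.18 - 4.7*n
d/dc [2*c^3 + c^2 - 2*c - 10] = 6*c^2 + 2*c - 2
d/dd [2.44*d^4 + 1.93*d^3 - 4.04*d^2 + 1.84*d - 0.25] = 9.76*d^3 + 5.79*d^2 - 8.08*d + 1.84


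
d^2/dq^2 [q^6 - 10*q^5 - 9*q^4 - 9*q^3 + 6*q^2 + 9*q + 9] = 30*q^4 - 200*q^3 - 108*q^2 - 54*q + 12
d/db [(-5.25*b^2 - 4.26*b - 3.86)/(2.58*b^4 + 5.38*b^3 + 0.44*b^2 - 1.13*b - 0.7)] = (27.09*b^5 + 61.2174*b^4 + 85.6728*b^3 + 70.1073*b^2 + 10.7468*b - 1.3798)/(6.6564*b^8 + 27.7608*b^7 + 31.2148*b^6 - 1.0964*b^5 - 15.5772*b^4 - 8.5264*b^3 + 0.6609*b^2 + 1.582*b + 0.49)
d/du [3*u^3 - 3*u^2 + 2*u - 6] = 9*u^2 - 6*u + 2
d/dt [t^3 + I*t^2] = t*(3*t + 2*I)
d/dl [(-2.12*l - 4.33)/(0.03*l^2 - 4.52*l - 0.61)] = (0.0636*l^2 + 0.2598*l - 18.2784)/(0.0009*l^4 - 0.2712*l^3 + 20.3938*l^2 + 5.5144*l + 0.3721)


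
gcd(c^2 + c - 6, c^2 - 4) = c - 2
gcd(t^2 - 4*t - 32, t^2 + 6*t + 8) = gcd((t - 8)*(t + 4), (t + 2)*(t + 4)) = t + 4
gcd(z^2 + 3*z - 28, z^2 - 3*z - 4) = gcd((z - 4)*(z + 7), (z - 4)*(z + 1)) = z - 4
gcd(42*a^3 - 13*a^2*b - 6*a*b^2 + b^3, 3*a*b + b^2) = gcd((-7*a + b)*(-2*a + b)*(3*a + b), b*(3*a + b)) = 3*a + b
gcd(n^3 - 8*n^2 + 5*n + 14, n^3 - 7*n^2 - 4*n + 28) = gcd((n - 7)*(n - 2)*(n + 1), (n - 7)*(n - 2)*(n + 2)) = n^2 - 9*n + 14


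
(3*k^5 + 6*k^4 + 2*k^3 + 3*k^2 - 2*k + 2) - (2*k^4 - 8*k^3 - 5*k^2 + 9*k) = 3*k^5 + 4*k^4 + 10*k^3 + 8*k^2 - 11*k + 2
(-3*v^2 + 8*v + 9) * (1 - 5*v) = 15*v^3 - 43*v^2 - 37*v + 9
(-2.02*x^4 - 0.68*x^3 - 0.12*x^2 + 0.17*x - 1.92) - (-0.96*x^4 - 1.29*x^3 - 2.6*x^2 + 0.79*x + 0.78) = -1.06*x^4 + 0.61*x^3 + 2.48*x^2 - 0.62*x - 2.7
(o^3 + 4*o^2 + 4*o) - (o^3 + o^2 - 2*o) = 3*o^2 + 6*o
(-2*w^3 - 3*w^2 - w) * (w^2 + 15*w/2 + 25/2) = -2*w^5 - 18*w^4 - 97*w^3/2 - 45*w^2 - 25*w/2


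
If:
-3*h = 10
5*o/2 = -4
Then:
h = -10/3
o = -8/5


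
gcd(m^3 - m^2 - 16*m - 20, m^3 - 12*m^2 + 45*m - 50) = m - 5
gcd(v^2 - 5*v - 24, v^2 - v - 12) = v + 3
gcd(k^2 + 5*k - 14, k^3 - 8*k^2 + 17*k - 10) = k - 2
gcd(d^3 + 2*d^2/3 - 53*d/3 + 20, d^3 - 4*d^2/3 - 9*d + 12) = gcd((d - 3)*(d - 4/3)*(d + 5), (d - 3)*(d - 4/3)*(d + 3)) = d^2 - 13*d/3 + 4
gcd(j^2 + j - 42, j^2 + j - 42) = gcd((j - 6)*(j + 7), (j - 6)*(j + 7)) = j^2 + j - 42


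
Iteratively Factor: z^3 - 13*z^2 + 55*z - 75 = (z - 5)*(z^2 - 8*z + 15) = (z - 5)*(z - 3)*(z - 5)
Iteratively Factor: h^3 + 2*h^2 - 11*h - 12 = (h + 1)*(h^2 + h - 12) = (h + 1)*(h + 4)*(h - 3)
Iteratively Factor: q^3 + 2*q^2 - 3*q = (q)*(q^2 + 2*q - 3) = q*(q + 3)*(q - 1)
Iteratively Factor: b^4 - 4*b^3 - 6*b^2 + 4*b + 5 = (b - 5)*(b^3 + b^2 - b - 1) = (b - 5)*(b - 1)*(b^2 + 2*b + 1) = (b - 5)*(b - 1)*(b + 1)*(b + 1)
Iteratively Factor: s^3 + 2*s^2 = (s)*(s^2 + 2*s) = s*(s + 2)*(s)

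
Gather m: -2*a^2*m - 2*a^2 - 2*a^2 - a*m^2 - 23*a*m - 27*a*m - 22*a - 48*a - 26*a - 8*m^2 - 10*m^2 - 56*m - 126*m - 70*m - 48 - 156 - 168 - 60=-4*a^2 - 96*a + m^2*(-a - 18) + m*(-2*a^2 - 50*a - 252) - 432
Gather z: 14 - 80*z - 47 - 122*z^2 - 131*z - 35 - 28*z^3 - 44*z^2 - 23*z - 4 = -28*z^3 - 166*z^2 - 234*z - 72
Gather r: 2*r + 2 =2*r + 2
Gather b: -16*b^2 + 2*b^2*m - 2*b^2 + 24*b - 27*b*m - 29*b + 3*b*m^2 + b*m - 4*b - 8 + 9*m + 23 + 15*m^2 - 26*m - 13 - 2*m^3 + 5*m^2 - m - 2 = b^2*(2*m - 18) + b*(3*m^2 - 26*m - 9) - 2*m^3 + 20*m^2 - 18*m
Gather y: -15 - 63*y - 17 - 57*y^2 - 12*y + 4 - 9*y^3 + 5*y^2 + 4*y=-9*y^3 - 52*y^2 - 71*y - 28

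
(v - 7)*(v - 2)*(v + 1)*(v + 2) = v^4 - 6*v^3 - 11*v^2 + 24*v + 28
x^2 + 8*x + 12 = (x + 2)*(x + 6)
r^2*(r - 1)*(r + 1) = r^4 - r^2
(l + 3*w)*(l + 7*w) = l^2 + 10*l*w + 21*w^2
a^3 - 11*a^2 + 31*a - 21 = (a - 7)*(a - 3)*(a - 1)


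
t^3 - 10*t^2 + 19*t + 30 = (t - 6)*(t - 5)*(t + 1)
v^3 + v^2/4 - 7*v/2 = v*(v - 7/4)*(v + 2)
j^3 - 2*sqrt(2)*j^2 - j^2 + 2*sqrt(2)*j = j*(j - 1)*(j - 2*sqrt(2))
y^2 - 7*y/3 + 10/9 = (y - 5/3)*(y - 2/3)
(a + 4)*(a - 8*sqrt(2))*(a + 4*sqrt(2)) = a^3 - 4*sqrt(2)*a^2 + 4*a^2 - 64*a - 16*sqrt(2)*a - 256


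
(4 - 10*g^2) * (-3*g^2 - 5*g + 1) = 30*g^4 + 50*g^3 - 22*g^2 - 20*g + 4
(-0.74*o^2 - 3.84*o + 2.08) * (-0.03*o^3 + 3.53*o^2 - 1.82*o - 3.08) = 0.0222*o^5 - 2.497*o^4 - 12.2708*o^3 + 16.6104*o^2 + 8.0416*o - 6.4064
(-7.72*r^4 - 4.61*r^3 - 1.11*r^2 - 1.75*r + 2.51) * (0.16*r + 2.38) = -1.2352*r^5 - 19.1112*r^4 - 11.1494*r^3 - 2.9218*r^2 - 3.7634*r + 5.9738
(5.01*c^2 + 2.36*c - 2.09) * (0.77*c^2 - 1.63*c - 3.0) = 3.8577*c^4 - 6.3491*c^3 - 20.4861*c^2 - 3.6733*c + 6.27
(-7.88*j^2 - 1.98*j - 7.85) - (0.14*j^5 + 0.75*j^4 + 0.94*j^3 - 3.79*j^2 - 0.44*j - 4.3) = -0.14*j^5 - 0.75*j^4 - 0.94*j^3 - 4.09*j^2 - 1.54*j - 3.55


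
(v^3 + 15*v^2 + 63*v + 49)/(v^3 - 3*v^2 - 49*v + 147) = (v^2 + 8*v + 7)/(v^2 - 10*v + 21)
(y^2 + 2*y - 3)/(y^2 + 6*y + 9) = (y - 1)/(y + 3)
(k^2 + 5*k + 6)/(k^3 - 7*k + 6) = (k + 2)/(k^2 - 3*k + 2)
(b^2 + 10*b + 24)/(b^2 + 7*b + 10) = (b^2 + 10*b + 24)/(b^2 + 7*b + 10)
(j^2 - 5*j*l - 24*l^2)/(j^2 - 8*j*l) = (j + 3*l)/j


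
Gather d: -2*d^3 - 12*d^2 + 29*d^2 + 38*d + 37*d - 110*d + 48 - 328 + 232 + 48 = -2*d^3 + 17*d^2 - 35*d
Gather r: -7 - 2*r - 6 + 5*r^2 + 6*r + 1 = 5*r^2 + 4*r - 12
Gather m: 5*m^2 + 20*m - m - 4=5*m^2 + 19*m - 4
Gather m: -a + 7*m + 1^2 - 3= -a + 7*m - 2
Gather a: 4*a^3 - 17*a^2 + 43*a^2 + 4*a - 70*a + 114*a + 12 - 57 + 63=4*a^3 + 26*a^2 + 48*a + 18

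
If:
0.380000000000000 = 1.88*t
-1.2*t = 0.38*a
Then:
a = -0.64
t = 0.20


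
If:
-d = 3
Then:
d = -3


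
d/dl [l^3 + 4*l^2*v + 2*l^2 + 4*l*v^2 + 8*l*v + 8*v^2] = 3*l^2 + 8*l*v + 4*l + 4*v^2 + 8*v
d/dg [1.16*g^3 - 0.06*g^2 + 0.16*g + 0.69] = 3.48*g^2 - 0.12*g + 0.16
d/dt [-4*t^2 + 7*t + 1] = 7 - 8*t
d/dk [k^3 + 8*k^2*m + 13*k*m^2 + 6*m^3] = 3*k^2 + 16*k*m + 13*m^2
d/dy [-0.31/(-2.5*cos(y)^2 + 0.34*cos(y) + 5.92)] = (1.55*cos(y) - 0.1054)*sin(y)/(-2.5*cos(y)^2 + 0.34*cos(y) + 5.92)^2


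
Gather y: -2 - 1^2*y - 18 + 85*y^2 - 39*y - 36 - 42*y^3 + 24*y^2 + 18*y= -42*y^3 + 109*y^2 - 22*y - 56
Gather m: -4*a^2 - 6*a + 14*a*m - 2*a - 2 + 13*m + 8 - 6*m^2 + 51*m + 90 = -4*a^2 - 8*a - 6*m^2 + m*(14*a + 64) + 96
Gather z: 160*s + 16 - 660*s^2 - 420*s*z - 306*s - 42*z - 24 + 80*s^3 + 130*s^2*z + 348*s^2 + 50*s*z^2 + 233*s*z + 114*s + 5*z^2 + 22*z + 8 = 80*s^3 - 312*s^2 - 32*s + z^2*(50*s + 5) + z*(130*s^2 - 187*s - 20)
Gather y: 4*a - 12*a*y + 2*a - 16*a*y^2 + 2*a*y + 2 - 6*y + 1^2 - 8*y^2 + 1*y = 6*a + y^2*(-16*a - 8) + y*(-10*a - 5) + 3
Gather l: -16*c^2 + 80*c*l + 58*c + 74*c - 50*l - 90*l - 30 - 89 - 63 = -16*c^2 + 132*c + l*(80*c - 140) - 182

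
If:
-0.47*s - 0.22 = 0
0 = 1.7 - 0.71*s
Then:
No Solution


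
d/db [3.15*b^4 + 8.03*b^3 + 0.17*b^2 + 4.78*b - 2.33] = 12.6*b^3 + 24.09*b^2 + 0.34*b + 4.78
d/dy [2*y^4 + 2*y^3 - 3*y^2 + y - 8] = 8*y^3 + 6*y^2 - 6*y + 1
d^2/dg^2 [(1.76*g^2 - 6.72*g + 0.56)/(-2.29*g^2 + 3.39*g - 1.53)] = (43.154592*g^3 + 19.3788959999999*g^2 - 115.185168*g + 52.522272)/(12.008989*g^6 - 53.332497*g^5 + 103.021146*g^4 - 110.223477*g^3 + 68.830722*g^2 - 23.806953*g + 3.581577)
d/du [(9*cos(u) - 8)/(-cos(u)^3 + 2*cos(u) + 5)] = 4*(-220*sin(u) - 18*sin(2*u) + 24*sin(3*u) - 9*sin(4*u))/(5*cos(u) - cos(3*u) + 20)^2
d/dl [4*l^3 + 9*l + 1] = 12*l^2 + 9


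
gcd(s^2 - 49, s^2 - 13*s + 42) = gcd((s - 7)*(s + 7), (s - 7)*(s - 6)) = s - 7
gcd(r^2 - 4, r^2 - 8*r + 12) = r - 2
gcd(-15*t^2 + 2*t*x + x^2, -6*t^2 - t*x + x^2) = -3*t + x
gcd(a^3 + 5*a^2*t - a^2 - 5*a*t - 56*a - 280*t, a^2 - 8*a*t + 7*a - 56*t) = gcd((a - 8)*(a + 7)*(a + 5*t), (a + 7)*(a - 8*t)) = a + 7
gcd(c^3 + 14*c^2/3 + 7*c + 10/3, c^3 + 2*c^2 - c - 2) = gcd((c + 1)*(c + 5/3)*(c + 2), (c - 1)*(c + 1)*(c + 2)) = c^2 + 3*c + 2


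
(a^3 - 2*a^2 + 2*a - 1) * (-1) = -a^3 + 2*a^2 - 2*a + 1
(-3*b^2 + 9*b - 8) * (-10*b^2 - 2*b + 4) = 30*b^4 - 84*b^3 + 50*b^2 + 52*b - 32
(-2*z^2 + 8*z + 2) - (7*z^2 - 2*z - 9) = -9*z^2 + 10*z + 11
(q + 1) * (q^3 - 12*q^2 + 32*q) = q^4 - 11*q^3 + 20*q^2 + 32*q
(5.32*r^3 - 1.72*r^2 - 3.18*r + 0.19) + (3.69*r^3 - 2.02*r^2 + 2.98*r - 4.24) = 9.01*r^3 - 3.74*r^2 - 0.2*r - 4.05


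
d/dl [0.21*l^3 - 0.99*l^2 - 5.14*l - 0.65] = 0.63*l^2 - 1.98*l - 5.14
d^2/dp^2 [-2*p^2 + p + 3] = -4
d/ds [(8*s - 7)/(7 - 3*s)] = 35/(3*s - 7)^2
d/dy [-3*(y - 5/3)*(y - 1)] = 8 - 6*y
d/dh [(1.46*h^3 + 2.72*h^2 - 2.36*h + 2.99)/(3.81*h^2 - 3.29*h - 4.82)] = (5.5626*h^4 - 9.6068*h^3 - 21.0688*h^2 - 49.0046*h + 21.2123)/(14.5161*h^4 - 25.0698*h^3 - 25.9043*h^2 + 31.7156*h + 23.2324)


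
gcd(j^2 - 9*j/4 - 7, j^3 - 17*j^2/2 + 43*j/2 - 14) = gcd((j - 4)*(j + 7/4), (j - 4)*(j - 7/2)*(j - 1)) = j - 4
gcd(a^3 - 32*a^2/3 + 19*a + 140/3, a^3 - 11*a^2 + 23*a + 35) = a^2 - 12*a + 35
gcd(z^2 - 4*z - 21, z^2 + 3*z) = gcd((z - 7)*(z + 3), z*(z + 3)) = z + 3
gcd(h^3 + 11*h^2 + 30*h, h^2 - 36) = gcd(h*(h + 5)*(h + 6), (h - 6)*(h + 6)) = h + 6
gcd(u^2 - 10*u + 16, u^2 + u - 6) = u - 2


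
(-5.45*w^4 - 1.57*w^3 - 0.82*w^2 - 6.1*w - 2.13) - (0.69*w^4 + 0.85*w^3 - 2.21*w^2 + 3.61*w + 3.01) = -6.14*w^4 - 2.42*w^3 + 1.39*w^2 - 9.71*w - 5.14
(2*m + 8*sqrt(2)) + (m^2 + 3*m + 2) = m^2 + 5*m + 2 + 8*sqrt(2)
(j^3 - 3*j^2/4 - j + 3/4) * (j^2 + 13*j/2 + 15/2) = j^5 + 23*j^4/4 + 13*j^3/8 - 91*j^2/8 - 21*j/8 + 45/8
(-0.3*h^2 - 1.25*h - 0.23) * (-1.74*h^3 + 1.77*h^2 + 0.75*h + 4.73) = 0.522*h^5 + 1.644*h^4 - 2.0373*h^3 - 2.7636*h^2 - 6.085*h - 1.0879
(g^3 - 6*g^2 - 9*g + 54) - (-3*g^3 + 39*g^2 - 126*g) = 4*g^3 - 45*g^2 + 117*g + 54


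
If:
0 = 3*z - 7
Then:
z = 7/3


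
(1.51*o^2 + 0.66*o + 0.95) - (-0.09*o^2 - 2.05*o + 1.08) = 1.6*o^2 + 2.71*o - 0.13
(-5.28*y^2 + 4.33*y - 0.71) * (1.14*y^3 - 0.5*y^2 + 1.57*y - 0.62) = -6.0192*y^5 + 7.5762*y^4 - 11.264*y^3 + 10.4267*y^2 - 3.7993*y + 0.4402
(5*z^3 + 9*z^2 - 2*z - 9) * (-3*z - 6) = -15*z^4 - 57*z^3 - 48*z^2 + 39*z + 54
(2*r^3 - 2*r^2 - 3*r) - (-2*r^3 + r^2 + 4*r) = 4*r^3 - 3*r^2 - 7*r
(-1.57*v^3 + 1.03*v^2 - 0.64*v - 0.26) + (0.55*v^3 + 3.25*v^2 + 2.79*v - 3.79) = -1.02*v^3 + 4.28*v^2 + 2.15*v - 4.05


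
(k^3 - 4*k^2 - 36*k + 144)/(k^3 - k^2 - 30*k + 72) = (k - 6)/(k - 3)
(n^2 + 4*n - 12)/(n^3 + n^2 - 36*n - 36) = (n - 2)/(n^2 - 5*n - 6)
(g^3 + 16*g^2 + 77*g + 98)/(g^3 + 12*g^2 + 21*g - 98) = (g + 2)/(g - 2)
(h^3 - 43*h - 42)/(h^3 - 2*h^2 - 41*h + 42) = (h + 1)/(h - 1)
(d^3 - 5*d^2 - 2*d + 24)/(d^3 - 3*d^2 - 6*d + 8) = (d - 3)/(d - 1)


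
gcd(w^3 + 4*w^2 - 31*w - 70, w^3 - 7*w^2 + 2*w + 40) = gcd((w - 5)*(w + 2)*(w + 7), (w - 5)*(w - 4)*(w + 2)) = w^2 - 3*w - 10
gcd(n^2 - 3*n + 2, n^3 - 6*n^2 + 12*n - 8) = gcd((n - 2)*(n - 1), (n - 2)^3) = n - 2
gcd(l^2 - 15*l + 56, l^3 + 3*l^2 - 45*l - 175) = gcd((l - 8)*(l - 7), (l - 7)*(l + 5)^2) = l - 7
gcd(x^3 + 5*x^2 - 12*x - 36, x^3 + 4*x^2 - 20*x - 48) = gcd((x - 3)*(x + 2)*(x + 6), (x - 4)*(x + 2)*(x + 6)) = x^2 + 8*x + 12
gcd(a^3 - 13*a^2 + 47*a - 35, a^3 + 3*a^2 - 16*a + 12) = a - 1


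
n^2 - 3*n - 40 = (n - 8)*(n + 5)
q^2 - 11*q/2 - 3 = (q - 6)*(q + 1/2)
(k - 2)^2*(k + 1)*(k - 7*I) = k^4 - 3*k^3 - 7*I*k^3 + 21*I*k^2 + 4*k - 28*I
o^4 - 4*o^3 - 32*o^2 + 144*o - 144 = (o - 6)*(o - 2)^2*(o + 6)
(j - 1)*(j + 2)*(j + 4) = j^3 + 5*j^2 + 2*j - 8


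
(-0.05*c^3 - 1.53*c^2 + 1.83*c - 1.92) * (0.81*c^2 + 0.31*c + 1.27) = -0.0405*c^5 - 1.2548*c^4 + 0.9445*c^3 - 2.931*c^2 + 1.7289*c - 2.4384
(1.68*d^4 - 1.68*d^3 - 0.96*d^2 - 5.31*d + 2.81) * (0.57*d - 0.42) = 0.9576*d^5 - 1.6632*d^4 + 0.1584*d^3 - 2.6235*d^2 + 3.8319*d - 1.1802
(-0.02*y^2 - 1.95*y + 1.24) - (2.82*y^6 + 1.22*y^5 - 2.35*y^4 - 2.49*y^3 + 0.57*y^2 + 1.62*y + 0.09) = -2.82*y^6 - 1.22*y^5 + 2.35*y^4 + 2.49*y^3 - 0.59*y^2 - 3.57*y + 1.15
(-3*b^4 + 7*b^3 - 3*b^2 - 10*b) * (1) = -3*b^4 + 7*b^3 - 3*b^2 - 10*b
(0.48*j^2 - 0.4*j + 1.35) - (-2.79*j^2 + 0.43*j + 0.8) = 3.27*j^2 - 0.83*j + 0.55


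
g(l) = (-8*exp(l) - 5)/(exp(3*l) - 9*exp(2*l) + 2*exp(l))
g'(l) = (-8*exp(l) - 5)*(-3*exp(3*l) + 18*exp(2*l) - 2*exp(l))/(exp(3*l) - 9*exp(2*l) + 2*exp(l))^2 - 8*exp(l)/(exp(3*l) - 9*exp(2*l) + 2*exp(l)) = (16*exp(3*l) - 57*exp(2*l) - 90*exp(l) + 10)*exp(-l)/(exp(4*l) - 18*exp(3*l) + 85*exp(2*l) - 36*exp(l) + 4)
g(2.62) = -0.12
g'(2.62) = 0.48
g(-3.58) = -107.07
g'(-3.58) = 87.25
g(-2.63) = -57.04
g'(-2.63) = 24.30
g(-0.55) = 5.83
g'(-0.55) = -12.26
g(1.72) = 0.52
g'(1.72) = 0.32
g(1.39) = 0.51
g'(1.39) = -0.18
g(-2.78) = -61.29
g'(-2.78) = 32.41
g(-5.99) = -1013.96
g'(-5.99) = 998.36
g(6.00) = 0.00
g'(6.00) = 0.00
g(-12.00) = -406902.23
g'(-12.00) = 406886.98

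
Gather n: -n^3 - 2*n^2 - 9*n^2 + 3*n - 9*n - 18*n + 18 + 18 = -n^3 - 11*n^2 - 24*n + 36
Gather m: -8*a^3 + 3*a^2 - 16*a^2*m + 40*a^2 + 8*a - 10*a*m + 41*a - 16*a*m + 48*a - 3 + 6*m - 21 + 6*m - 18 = -8*a^3 + 43*a^2 + 97*a + m*(-16*a^2 - 26*a + 12) - 42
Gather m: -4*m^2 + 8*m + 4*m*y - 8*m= -4*m^2 + 4*m*y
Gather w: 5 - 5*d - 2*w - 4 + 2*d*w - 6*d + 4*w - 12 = -11*d + w*(2*d + 2) - 11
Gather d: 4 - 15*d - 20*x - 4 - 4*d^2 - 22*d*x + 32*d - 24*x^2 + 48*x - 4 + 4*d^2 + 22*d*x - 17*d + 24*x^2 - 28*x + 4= 0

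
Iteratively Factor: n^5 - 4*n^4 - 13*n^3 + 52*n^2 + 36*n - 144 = (n + 2)*(n^4 - 6*n^3 - n^2 + 54*n - 72) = (n - 2)*(n + 2)*(n^3 - 4*n^2 - 9*n + 36) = (n - 2)*(n + 2)*(n + 3)*(n^2 - 7*n + 12) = (n - 4)*(n - 2)*(n + 2)*(n + 3)*(n - 3)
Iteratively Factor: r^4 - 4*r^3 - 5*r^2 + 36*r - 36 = (r + 3)*(r^3 - 7*r^2 + 16*r - 12) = (r - 2)*(r + 3)*(r^2 - 5*r + 6) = (r - 3)*(r - 2)*(r + 3)*(r - 2)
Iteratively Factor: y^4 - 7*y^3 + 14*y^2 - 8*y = (y - 4)*(y^3 - 3*y^2 + 2*y) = (y - 4)*(y - 1)*(y^2 - 2*y) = y*(y - 4)*(y - 1)*(y - 2)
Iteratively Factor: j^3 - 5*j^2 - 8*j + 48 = (j - 4)*(j^2 - j - 12) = (j - 4)*(j + 3)*(j - 4)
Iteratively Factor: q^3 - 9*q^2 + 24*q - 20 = (q - 2)*(q^2 - 7*q + 10) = (q - 2)^2*(q - 5)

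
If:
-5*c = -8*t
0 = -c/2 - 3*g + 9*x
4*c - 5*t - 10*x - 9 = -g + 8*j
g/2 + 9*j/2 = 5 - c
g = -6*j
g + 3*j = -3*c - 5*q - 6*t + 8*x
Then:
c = 792/265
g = -2132/265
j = 1066/795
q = -5768/795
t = 99/53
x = -400/159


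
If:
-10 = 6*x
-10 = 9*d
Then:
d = -10/9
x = -5/3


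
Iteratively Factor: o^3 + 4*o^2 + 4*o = (o + 2)*(o^2 + 2*o) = (o + 2)^2*(o)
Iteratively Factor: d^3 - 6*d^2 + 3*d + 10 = (d - 2)*(d^2 - 4*d - 5) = (d - 5)*(d - 2)*(d + 1)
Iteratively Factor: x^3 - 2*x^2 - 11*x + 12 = (x - 4)*(x^2 + 2*x - 3) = (x - 4)*(x + 3)*(x - 1)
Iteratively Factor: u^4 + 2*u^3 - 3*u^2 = (u)*(u^3 + 2*u^2 - 3*u) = u^2*(u^2 + 2*u - 3) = u^2*(u + 3)*(u - 1)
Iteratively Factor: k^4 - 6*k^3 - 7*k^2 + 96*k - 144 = (k + 4)*(k^3 - 10*k^2 + 33*k - 36) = (k - 4)*(k + 4)*(k^2 - 6*k + 9) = (k - 4)*(k - 3)*(k + 4)*(k - 3)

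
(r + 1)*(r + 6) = r^2 + 7*r + 6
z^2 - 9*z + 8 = (z - 8)*(z - 1)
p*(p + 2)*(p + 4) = p^3 + 6*p^2 + 8*p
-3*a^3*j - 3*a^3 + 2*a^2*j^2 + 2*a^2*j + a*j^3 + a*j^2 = (-a + j)*(3*a + j)*(a*j + a)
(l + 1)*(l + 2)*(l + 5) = l^3 + 8*l^2 + 17*l + 10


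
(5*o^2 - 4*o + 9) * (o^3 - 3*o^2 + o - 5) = 5*o^5 - 19*o^4 + 26*o^3 - 56*o^2 + 29*o - 45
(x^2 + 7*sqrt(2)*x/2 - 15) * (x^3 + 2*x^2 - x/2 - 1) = x^5 + 2*x^4 + 7*sqrt(2)*x^4/2 - 31*x^3/2 + 7*sqrt(2)*x^3 - 31*x^2 - 7*sqrt(2)*x^2/4 - 7*sqrt(2)*x/2 + 15*x/2 + 15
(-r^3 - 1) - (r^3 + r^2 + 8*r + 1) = -2*r^3 - r^2 - 8*r - 2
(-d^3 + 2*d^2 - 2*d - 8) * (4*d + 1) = -4*d^4 + 7*d^3 - 6*d^2 - 34*d - 8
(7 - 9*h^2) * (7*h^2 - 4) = -63*h^4 + 85*h^2 - 28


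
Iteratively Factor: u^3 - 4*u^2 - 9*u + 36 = (u - 3)*(u^2 - u - 12) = (u - 4)*(u - 3)*(u + 3)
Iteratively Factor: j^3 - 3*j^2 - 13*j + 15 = (j + 3)*(j^2 - 6*j + 5) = (j - 1)*(j + 3)*(j - 5)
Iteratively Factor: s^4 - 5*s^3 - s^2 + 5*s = (s + 1)*(s^3 - 6*s^2 + 5*s) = (s - 5)*(s + 1)*(s^2 - s) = (s - 5)*(s - 1)*(s + 1)*(s)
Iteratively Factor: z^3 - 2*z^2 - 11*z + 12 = (z - 4)*(z^2 + 2*z - 3) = (z - 4)*(z - 1)*(z + 3)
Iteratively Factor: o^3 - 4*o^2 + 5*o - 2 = (o - 1)*(o^2 - 3*o + 2) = (o - 1)^2*(o - 2)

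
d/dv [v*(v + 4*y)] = 2*v + 4*y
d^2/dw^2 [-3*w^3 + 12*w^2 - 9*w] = 24 - 18*w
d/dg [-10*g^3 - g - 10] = -30*g^2 - 1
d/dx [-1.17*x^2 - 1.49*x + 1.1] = -2.34*x - 1.49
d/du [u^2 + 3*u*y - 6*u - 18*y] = 2*u + 3*y - 6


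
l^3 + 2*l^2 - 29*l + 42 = (l - 3)*(l - 2)*(l + 7)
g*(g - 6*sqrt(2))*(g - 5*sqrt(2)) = g^3 - 11*sqrt(2)*g^2 + 60*g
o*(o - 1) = o^2 - o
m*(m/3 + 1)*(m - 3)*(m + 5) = m^4/3 + 5*m^3/3 - 3*m^2 - 15*m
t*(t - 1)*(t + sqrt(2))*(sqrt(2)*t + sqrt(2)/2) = sqrt(2)*t^4 - sqrt(2)*t^3/2 + 2*t^3 - t^2 - sqrt(2)*t^2/2 - t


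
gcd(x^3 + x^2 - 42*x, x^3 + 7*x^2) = x^2 + 7*x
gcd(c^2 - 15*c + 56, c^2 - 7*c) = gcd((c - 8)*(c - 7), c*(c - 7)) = c - 7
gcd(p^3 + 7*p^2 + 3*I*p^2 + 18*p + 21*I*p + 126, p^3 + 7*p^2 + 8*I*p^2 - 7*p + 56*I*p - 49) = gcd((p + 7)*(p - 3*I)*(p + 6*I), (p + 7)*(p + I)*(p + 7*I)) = p + 7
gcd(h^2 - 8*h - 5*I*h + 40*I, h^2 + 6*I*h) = 1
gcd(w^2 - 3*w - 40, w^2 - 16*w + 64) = w - 8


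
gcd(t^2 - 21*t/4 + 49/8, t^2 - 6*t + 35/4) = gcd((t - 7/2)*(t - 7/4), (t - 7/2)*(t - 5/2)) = t - 7/2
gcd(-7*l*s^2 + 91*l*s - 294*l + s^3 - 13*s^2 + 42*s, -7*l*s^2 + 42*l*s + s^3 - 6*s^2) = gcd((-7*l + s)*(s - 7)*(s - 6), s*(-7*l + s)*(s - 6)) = -7*l*s + 42*l + s^2 - 6*s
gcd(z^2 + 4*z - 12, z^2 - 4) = z - 2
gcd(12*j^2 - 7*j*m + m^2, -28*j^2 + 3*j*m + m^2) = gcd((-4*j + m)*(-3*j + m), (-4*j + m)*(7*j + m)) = 4*j - m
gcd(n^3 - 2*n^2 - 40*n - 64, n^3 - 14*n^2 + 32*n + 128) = n^2 - 6*n - 16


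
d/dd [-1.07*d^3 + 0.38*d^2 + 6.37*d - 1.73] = -3.21*d^2 + 0.76*d + 6.37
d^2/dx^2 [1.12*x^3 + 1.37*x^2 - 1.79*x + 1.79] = 6.72*x + 2.74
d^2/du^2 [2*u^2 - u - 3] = 4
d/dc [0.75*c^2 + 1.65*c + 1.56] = 1.5*c + 1.65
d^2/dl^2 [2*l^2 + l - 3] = 4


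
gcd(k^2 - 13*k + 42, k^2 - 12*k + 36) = k - 6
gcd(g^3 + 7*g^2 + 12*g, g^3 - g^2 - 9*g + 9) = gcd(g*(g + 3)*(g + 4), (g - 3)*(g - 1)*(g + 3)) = g + 3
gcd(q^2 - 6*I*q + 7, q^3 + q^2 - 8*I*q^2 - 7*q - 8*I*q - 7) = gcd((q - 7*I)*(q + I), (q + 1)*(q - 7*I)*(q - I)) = q - 7*I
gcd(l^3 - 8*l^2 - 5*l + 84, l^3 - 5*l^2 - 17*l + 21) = l^2 - 4*l - 21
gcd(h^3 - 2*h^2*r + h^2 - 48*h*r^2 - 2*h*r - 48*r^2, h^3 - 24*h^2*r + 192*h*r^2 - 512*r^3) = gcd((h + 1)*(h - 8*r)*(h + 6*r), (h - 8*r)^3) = -h + 8*r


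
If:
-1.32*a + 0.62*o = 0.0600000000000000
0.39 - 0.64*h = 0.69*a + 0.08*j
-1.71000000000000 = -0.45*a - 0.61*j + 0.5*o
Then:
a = 0.46969696969697*o - 0.0454545454545455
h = 0.303779340536513 - 0.565538841281669*o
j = 0.47317436661699*o + 2.83681073025335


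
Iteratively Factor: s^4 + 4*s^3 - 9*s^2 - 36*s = (s + 4)*(s^3 - 9*s) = (s + 3)*(s + 4)*(s^2 - 3*s) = s*(s + 3)*(s + 4)*(s - 3)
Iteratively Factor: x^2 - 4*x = (x)*(x - 4)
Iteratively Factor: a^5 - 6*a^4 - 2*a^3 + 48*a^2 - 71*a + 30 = (a - 5)*(a^4 - a^3 - 7*a^2 + 13*a - 6) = (a - 5)*(a - 2)*(a^3 + a^2 - 5*a + 3) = (a - 5)*(a - 2)*(a + 3)*(a^2 - 2*a + 1) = (a - 5)*(a - 2)*(a - 1)*(a + 3)*(a - 1)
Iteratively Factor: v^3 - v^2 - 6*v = (v - 3)*(v^2 + 2*v) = v*(v - 3)*(v + 2)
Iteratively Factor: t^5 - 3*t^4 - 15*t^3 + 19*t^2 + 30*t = (t - 2)*(t^4 - t^3 - 17*t^2 - 15*t) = (t - 2)*(t + 3)*(t^3 - 4*t^2 - 5*t) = (t - 2)*(t + 1)*(t + 3)*(t^2 - 5*t) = (t - 5)*(t - 2)*(t + 1)*(t + 3)*(t)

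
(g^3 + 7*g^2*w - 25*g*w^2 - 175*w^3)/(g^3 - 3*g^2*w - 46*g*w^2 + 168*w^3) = (g^2 - 25*w^2)/(g^2 - 10*g*w + 24*w^2)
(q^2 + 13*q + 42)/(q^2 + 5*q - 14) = (q + 6)/(q - 2)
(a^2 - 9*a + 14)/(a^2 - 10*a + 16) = (a - 7)/(a - 8)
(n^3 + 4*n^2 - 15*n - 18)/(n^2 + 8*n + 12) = (n^2 - 2*n - 3)/(n + 2)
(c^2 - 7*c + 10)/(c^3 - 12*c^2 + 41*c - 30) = (c - 2)/(c^2 - 7*c + 6)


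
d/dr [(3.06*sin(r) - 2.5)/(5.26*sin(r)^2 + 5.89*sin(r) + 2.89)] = (-16.0956*sin(r)^2 + 26.3*sin(r) + 23.5684)*cos(r)/(27.6676*sin(r)^4 + 61.9628*sin(r)^3 + 65.0949*sin(r)^2 + 34.0442*sin(r) + 8.3521)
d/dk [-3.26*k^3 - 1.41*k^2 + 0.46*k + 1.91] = -9.78*k^2 - 2.82*k + 0.46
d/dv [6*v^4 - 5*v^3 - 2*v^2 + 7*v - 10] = 24*v^3 - 15*v^2 - 4*v + 7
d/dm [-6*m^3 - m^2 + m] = -18*m^2 - 2*m + 1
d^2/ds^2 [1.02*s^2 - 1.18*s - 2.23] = 2.04000000000000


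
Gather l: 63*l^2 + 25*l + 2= 63*l^2 + 25*l + 2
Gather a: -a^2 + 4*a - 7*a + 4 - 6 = -a^2 - 3*a - 2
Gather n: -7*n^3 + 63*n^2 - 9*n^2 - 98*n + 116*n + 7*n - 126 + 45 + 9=-7*n^3 + 54*n^2 + 25*n - 72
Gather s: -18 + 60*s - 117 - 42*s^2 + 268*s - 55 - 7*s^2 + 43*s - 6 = -49*s^2 + 371*s - 196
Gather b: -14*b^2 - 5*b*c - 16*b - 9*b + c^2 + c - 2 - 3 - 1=-14*b^2 + b*(-5*c - 25) + c^2 + c - 6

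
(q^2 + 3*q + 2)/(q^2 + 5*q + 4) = (q + 2)/(q + 4)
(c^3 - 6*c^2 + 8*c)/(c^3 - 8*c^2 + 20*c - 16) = c/(c - 2)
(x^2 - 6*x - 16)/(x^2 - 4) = (x - 8)/(x - 2)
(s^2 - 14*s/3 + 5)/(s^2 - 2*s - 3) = (s - 5/3)/(s + 1)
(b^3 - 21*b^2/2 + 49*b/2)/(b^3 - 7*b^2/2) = (b - 7)/b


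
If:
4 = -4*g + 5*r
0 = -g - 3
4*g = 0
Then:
No Solution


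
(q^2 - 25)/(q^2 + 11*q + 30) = (q - 5)/(q + 6)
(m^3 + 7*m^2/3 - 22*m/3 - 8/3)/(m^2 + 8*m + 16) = (3*m^2 - 5*m - 2)/(3*(m + 4))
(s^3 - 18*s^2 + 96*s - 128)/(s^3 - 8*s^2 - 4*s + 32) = (s - 8)/(s + 2)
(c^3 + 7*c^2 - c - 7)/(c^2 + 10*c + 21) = (c^2 - 1)/(c + 3)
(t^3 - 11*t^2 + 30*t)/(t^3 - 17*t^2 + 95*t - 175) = t*(t - 6)/(t^2 - 12*t + 35)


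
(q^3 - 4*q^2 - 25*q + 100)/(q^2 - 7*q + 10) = (q^2 + q - 20)/(q - 2)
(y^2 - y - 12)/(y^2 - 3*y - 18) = (y - 4)/(y - 6)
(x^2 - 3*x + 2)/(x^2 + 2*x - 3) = (x - 2)/(x + 3)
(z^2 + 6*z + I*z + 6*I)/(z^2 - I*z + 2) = (z + 6)/(z - 2*I)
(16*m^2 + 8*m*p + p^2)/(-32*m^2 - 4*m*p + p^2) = (4*m + p)/(-8*m + p)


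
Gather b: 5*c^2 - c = 5*c^2 - c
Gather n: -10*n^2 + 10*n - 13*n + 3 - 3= -10*n^2 - 3*n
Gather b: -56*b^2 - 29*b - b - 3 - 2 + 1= -56*b^2 - 30*b - 4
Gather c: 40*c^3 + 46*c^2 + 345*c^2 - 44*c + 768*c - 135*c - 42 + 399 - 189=40*c^3 + 391*c^2 + 589*c + 168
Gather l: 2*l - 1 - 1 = 2*l - 2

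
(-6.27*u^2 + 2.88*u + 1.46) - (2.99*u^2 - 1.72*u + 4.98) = -9.26*u^2 + 4.6*u - 3.52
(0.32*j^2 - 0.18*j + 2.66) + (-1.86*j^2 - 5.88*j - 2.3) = -1.54*j^2 - 6.06*j + 0.36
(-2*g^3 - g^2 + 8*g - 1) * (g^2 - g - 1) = -2*g^5 + g^4 + 11*g^3 - 8*g^2 - 7*g + 1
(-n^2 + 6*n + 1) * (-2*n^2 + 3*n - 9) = 2*n^4 - 15*n^3 + 25*n^2 - 51*n - 9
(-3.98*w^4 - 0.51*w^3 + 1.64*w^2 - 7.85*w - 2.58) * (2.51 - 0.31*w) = 1.2338*w^5 - 9.8317*w^4 - 1.7885*w^3 + 6.5499*w^2 - 18.9037*w - 6.4758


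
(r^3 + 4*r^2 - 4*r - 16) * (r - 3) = r^4 + r^3 - 16*r^2 - 4*r + 48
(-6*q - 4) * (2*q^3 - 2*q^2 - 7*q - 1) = -12*q^4 + 4*q^3 + 50*q^2 + 34*q + 4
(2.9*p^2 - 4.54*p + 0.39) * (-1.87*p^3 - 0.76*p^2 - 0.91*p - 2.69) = -5.423*p^5 + 6.2858*p^4 + 0.0821000000000005*p^3 - 3.966*p^2 + 11.8577*p - 1.0491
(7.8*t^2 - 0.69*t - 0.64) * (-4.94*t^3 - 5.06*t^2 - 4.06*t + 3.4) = -38.532*t^5 - 36.0594*t^4 - 25.015*t^3 + 32.5598*t^2 + 0.2524*t - 2.176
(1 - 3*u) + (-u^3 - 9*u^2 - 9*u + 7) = -u^3 - 9*u^2 - 12*u + 8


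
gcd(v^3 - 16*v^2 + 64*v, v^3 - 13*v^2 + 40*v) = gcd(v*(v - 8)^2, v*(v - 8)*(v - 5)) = v^2 - 8*v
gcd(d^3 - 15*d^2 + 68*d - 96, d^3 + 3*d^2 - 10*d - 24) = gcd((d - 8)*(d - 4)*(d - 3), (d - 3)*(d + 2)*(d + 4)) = d - 3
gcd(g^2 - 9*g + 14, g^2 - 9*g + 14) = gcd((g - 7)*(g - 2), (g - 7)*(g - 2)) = g^2 - 9*g + 14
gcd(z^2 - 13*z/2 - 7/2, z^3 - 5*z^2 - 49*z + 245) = z - 7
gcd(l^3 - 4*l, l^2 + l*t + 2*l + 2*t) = l + 2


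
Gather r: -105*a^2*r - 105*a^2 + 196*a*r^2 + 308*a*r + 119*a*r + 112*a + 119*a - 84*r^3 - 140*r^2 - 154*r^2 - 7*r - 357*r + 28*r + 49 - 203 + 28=-105*a^2 + 231*a - 84*r^3 + r^2*(196*a - 294) + r*(-105*a^2 + 427*a - 336) - 126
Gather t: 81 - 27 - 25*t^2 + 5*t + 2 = -25*t^2 + 5*t + 56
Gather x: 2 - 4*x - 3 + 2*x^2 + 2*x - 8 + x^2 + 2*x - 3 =3*x^2 - 12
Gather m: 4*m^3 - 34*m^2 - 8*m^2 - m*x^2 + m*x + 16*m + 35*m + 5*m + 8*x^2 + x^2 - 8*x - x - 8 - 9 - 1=4*m^3 - 42*m^2 + m*(-x^2 + x + 56) + 9*x^2 - 9*x - 18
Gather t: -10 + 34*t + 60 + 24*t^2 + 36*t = 24*t^2 + 70*t + 50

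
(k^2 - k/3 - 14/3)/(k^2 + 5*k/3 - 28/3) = (k + 2)/(k + 4)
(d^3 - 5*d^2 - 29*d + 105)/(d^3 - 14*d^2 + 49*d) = (d^2 + 2*d - 15)/(d*(d - 7))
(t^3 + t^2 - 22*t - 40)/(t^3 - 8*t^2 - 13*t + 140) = (t + 2)/(t - 7)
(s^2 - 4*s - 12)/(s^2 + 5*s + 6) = (s - 6)/(s + 3)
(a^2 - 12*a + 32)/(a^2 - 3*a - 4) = (a - 8)/(a + 1)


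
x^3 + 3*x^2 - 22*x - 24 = (x - 4)*(x + 1)*(x + 6)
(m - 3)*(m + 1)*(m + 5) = m^3 + 3*m^2 - 13*m - 15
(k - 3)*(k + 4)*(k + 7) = k^3 + 8*k^2 - 5*k - 84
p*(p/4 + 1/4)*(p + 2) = p^3/4 + 3*p^2/4 + p/2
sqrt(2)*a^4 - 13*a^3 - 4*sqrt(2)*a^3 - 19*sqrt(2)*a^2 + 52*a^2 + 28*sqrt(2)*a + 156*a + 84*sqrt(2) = (a - 6)*(a + 2)*(a - 7*sqrt(2))*(sqrt(2)*a + 1)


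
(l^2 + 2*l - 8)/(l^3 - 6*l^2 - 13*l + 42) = (l + 4)/(l^2 - 4*l - 21)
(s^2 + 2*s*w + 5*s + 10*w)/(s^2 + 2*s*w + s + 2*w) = (s + 5)/(s + 1)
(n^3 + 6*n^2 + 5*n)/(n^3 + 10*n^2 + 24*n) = (n^2 + 6*n + 5)/(n^2 + 10*n + 24)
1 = 1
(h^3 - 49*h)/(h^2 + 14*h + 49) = h*(h - 7)/(h + 7)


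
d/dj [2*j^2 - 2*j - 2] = 4*j - 2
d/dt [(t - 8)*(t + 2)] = 2*t - 6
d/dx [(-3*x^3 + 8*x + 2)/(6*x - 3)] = (-4*x^3 + 3*x^2 - 4)/(4*x^2 - 4*x + 1)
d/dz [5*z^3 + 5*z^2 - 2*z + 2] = 15*z^2 + 10*z - 2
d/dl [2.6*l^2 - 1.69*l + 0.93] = 5.2*l - 1.69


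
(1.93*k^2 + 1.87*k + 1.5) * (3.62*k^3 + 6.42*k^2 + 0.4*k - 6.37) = 6.9866*k^5 + 19.16*k^4 + 18.2074*k^3 - 1.9161*k^2 - 11.3119*k - 9.555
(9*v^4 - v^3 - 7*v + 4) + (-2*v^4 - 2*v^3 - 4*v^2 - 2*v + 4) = 7*v^4 - 3*v^3 - 4*v^2 - 9*v + 8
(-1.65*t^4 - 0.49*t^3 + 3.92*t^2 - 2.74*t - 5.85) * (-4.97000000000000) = 8.2005*t^4 + 2.4353*t^3 - 19.4824*t^2 + 13.6178*t + 29.0745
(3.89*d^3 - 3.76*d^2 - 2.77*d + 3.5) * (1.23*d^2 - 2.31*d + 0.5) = 4.7847*d^5 - 13.6107*d^4 + 7.2235*d^3 + 8.8237*d^2 - 9.47*d + 1.75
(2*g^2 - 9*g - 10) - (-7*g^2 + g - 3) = 9*g^2 - 10*g - 7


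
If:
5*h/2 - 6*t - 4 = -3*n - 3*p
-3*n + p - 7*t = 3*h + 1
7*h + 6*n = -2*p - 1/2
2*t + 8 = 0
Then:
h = -5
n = 79/8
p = -99/8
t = -4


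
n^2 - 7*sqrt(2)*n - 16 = (n - 8*sqrt(2))*(n + sqrt(2))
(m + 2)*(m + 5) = m^2 + 7*m + 10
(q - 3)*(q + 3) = q^2 - 9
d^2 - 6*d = d*(d - 6)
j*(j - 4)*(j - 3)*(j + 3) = j^4 - 4*j^3 - 9*j^2 + 36*j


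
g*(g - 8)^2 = g^3 - 16*g^2 + 64*g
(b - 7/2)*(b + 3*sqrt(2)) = b^2 - 7*b/2 + 3*sqrt(2)*b - 21*sqrt(2)/2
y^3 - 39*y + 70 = (y - 5)*(y - 2)*(y + 7)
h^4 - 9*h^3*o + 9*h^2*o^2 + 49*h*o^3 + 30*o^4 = (h - 6*o)*(h - 5*o)*(h + o)^2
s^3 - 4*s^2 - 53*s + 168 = (s - 8)*(s - 3)*(s + 7)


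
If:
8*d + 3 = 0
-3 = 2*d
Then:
No Solution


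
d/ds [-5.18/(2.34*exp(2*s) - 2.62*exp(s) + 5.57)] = (24.2424*exp(s) - 13.5716)*exp(s)/(2.34*exp(2*s) - 2.62*exp(s) + 5.57)^2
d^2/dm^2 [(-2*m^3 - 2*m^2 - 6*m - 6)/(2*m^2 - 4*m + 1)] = 4*(-34*m^3 - 18*m^2 + 87*m - 55)/(8*m^6 - 48*m^5 + 108*m^4 - 112*m^3 + 54*m^2 - 12*m + 1)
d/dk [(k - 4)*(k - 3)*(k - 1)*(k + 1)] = 4*k^3 - 21*k^2 + 22*k + 7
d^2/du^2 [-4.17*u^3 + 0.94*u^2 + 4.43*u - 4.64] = 1.88 - 25.02*u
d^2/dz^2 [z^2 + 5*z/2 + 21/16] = 2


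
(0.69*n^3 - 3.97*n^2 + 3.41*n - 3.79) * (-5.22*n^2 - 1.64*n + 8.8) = -3.6018*n^5 + 19.5918*n^4 - 5.2174*n^3 - 20.7446*n^2 + 36.2236*n - 33.352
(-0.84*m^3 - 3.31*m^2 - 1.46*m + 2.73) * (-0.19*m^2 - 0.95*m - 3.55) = 0.1596*m^5 + 1.4269*m^4 + 6.4039*m^3 + 12.6188*m^2 + 2.5895*m - 9.6915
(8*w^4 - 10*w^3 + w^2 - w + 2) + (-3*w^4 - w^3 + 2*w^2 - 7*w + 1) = 5*w^4 - 11*w^3 + 3*w^2 - 8*w + 3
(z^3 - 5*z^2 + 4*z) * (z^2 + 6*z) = z^5 + z^4 - 26*z^3 + 24*z^2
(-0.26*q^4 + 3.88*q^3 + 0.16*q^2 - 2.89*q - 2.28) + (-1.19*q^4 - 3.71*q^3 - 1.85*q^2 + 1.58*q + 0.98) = -1.45*q^4 + 0.17*q^3 - 1.69*q^2 - 1.31*q - 1.3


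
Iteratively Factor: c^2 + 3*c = (c + 3)*(c)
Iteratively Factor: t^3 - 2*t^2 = (t)*(t^2 - 2*t) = t*(t - 2)*(t)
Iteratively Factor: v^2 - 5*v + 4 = (v - 4)*(v - 1)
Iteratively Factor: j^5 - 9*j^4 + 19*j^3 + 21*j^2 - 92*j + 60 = (j - 5)*(j^4 - 4*j^3 - j^2 + 16*j - 12) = (j - 5)*(j - 3)*(j^3 - j^2 - 4*j + 4) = (j - 5)*(j - 3)*(j - 2)*(j^2 + j - 2) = (j - 5)*(j - 3)*(j - 2)*(j + 2)*(j - 1)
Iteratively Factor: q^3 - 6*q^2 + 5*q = (q - 1)*(q^2 - 5*q) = (q - 5)*(q - 1)*(q)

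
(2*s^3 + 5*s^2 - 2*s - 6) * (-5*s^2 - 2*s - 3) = -10*s^5 - 29*s^4 - 6*s^3 + 19*s^2 + 18*s + 18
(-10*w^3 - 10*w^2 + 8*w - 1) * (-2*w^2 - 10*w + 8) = 20*w^5 + 120*w^4 + 4*w^3 - 158*w^2 + 74*w - 8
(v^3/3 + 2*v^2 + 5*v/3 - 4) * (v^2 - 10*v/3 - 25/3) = v^5/3 + 8*v^4/9 - 70*v^3/9 - 236*v^2/9 - 5*v/9 + 100/3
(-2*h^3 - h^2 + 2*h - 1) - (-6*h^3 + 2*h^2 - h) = 4*h^3 - 3*h^2 + 3*h - 1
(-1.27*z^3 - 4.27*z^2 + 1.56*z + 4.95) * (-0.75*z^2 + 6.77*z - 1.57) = 0.9525*z^5 - 5.3954*z^4 - 28.084*z^3 + 13.5526*z^2 + 31.0623*z - 7.7715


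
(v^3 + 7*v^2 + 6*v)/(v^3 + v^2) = (v + 6)/v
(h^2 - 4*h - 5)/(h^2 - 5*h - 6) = (h - 5)/(h - 6)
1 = 1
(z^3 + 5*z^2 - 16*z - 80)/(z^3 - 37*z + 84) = (z^2 + 9*z + 20)/(z^2 + 4*z - 21)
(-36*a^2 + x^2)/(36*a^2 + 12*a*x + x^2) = (-6*a + x)/(6*a + x)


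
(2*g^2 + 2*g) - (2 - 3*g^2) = 5*g^2 + 2*g - 2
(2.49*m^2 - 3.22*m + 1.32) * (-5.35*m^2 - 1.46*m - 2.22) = -13.3215*m^4 + 13.5916*m^3 - 7.8886*m^2 + 5.2212*m - 2.9304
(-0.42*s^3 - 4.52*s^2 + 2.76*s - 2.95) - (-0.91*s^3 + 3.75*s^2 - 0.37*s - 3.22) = 0.49*s^3 - 8.27*s^2 + 3.13*s + 0.27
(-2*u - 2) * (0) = 0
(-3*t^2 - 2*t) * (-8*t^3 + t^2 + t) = 24*t^5 + 13*t^4 - 5*t^3 - 2*t^2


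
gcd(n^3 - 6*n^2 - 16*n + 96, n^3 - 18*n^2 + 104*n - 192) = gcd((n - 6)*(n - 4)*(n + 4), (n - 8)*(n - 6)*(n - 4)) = n^2 - 10*n + 24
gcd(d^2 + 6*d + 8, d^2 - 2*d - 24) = d + 4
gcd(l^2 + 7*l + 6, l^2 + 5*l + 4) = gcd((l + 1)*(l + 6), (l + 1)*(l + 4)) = l + 1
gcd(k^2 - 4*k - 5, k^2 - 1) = k + 1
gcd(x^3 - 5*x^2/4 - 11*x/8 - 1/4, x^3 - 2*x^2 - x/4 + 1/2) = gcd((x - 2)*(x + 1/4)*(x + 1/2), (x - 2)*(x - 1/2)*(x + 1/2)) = x^2 - 3*x/2 - 1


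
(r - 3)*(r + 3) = r^2 - 9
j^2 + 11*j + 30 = (j + 5)*(j + 6)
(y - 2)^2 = y^2 - 4*y + 4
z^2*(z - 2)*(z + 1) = z^4 - z^3 - 2*z^2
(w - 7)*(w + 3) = w^2 - 4*w - 21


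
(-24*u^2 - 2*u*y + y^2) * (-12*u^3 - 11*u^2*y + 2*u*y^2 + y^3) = 288*u^5 + 288*u^4*y - 38*u^3*y^2 - 39*u^2*y^3 + y^5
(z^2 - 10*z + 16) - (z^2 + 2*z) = 16 - 12*z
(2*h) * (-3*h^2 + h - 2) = -6*h^3 + 2*h^2 - 4*h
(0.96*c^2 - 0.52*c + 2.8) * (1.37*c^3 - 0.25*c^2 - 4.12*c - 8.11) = 1.3152*c^5 - 0.9524*c^4 + 0.0107999999999998*c^3 - 6.3432*c^2 - 7.3188*c - 22.708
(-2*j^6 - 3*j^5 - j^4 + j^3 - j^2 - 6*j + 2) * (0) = 0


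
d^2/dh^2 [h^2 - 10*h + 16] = 2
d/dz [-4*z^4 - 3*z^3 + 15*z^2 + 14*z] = -16*z^3 - 9*z^2 + 30*z + 14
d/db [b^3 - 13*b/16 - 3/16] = 3*b^2 - 13/16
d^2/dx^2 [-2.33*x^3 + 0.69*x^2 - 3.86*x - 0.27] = 1.38 - 13.98*x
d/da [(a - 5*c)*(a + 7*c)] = 2*a + 2*c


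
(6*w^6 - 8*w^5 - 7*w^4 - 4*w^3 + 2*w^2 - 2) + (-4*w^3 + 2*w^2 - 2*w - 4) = 6*w^6 - 8*w^5 - 7*w^4 - 8*w^3 + 4*w^2 - 2*w - 6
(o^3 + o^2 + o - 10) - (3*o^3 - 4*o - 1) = -2*o^3 + o^2 + 5*o - 9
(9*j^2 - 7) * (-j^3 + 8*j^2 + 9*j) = -9*j^5 + 72*j^4 + 88*j^3 - 56*j^2 - 63*j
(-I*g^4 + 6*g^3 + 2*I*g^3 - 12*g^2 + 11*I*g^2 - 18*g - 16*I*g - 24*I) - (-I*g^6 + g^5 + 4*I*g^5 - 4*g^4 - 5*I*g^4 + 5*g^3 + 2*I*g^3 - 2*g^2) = I*g^6 - g^5 - 4*I*g^5 + 4*g^4 + 4*I*g^4 + g^3 - 10*g^2 + 11*I*g^2 - 18*g - 16*I*g - 24*I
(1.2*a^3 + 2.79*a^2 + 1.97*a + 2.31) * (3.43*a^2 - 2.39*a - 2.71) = 4.116*a^5 + 6.7017*a^4 - 3.163*a^3 - 4.3459*a^2 - 10.8596*a - 6.2601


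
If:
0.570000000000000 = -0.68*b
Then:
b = -0.84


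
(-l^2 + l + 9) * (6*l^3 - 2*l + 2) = -6*l^5 + 6*l^4 + 56*l^3 - 4*l^2 - 16*l + 18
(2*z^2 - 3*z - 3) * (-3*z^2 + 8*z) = -6*z^4 + 25*z^3 - 15*z^2 - 24*z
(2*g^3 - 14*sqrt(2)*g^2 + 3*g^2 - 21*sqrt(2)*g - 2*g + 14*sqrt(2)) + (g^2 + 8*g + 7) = 2*g^3 - 14*sqrt(2)*g^2 + 4*g^2 - 21*sqrt(2)*g + 6*g + 7 + 14*sqrt(2)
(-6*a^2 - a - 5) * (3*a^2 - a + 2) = -18*a^4 + 3*a^3 - 26*a^2 + 3*a - 10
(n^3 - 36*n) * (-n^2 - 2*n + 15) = -n^5 - 2*n^4 + 51*n^3 + 72*n^2 - 540*n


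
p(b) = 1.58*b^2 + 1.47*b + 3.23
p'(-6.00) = -17.49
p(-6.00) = 51.29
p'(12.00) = 39.39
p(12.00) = 248.39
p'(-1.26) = -2.51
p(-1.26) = 3.89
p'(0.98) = 4.57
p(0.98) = 6.19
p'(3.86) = 13.67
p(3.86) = 32.45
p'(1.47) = 6.12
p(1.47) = 8.81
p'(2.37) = 8.96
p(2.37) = 15.59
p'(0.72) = 3.75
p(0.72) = 5.11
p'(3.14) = 11.39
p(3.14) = 23.42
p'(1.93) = 7.57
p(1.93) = 11.95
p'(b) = 3.16*b + 1.47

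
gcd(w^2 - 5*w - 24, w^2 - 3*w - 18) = w + 3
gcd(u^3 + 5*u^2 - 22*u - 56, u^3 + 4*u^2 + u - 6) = u + 2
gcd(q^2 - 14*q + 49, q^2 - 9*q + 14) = q - 7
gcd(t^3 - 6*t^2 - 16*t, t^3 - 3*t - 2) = 1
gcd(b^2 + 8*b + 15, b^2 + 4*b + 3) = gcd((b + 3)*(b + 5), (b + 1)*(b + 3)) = b + 3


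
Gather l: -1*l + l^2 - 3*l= l^2 - 4*l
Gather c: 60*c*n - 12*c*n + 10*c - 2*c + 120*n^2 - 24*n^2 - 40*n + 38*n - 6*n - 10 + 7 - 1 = c*(48*n + 8) + 96*n^2 - 8*n - 4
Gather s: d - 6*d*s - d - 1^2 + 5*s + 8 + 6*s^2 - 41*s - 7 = 6*s^2 + s*(-6*d - 36)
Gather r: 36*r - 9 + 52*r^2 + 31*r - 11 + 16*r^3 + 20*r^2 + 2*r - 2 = 16*r^3 + 72*r^2 + 69*r - 22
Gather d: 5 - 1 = 4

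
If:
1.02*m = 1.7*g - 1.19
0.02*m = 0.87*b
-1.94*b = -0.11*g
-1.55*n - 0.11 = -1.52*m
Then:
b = -0.08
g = -1.46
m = -3.60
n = -3.60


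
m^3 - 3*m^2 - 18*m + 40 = (m - 5)*(m - 2)*(m + 4)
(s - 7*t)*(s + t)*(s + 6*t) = s^3 - 43*s*t^2 - 42*t^3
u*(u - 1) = u^2 - u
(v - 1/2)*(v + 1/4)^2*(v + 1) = v^4 + v^3 - 3*v^2/16 - 7*v/32 - 1/32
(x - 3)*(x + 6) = x^2 + 3*x - 18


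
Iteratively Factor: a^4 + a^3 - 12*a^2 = (a)*(a^3 + a^2 - 12*a) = a*(a - 3)*(a^2 + 4*a) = a^2*(a - 3)*(a + 4)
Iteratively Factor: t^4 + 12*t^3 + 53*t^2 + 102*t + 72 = (t + 2)*(t^3 + 10*t^2 + 33*t + 36) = (t + 2)*(t + 4)*(t^2 + 6*t + 9) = (t + 2)*(t + 3)*(t + 4)*(t + 3)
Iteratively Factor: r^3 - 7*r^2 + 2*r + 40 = (r - 5)*(r^2 - 2*r - 8) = (r - 5)*(r - 4)*(r + 2)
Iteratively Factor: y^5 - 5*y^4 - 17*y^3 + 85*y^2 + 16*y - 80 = (y - 5)*(y^4 - 17*y^2 + 16) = (y - 5)*(y - 4)*(y^3 + 4*y^2 - y - 4) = (y - 5)*(y - 4)*(y + 1)*(y^2 + 3*y - 4) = (y - 5)*(y - 4)*(y - 1)*(y + 1)*(y + 4)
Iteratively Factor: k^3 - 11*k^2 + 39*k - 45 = (k - 3)*(k^2 - 8*k + 15) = (k - 5)*(k - 3)*(k - 3)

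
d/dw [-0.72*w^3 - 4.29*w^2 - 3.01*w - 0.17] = -2.16*w^2 - 8.58*w - 3.01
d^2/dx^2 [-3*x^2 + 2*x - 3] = -6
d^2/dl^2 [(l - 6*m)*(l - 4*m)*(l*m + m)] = 2*m*(3*l - 10*m + 1)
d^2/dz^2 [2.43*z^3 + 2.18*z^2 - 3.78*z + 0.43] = 14.58*z + 4.36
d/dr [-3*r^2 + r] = 1 - 6*r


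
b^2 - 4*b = b*(b - 4)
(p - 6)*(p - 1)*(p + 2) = p^3 - 5*p^2 - 8*p + 12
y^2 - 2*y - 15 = (y - 5)*(y + 3)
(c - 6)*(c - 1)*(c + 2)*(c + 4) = c^4 - c^3 - 28*c^2 - 20*c + 48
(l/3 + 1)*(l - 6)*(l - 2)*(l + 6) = l^4/3 + l^3/3 - 14*l^2 - 12*l + 72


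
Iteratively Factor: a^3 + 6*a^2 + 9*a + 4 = (a + 1)*(a^2 + 5*a + 4) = (a + 1)^2*(a + 4)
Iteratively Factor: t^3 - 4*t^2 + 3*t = (t - 1)*(t^2 - 3*t) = (t - 3)*(t - 1)*(t)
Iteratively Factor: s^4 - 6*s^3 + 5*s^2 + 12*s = (s - 3)*(s^3 - 3*s^2 - 4*s) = (s - 3)*(s + 1)*(s^2 - 4*s) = s*(s - 3)*(s + 1)*(s - 4)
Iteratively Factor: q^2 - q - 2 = (q - 2)*(q + 1)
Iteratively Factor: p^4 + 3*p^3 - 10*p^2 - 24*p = (p + 4)*(p^3 - p^2 - 6*p) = (p + 2)*(p + 4)*(p^2 - 3*p) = p*(p + 2)*(p + 4)*(p - 3)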